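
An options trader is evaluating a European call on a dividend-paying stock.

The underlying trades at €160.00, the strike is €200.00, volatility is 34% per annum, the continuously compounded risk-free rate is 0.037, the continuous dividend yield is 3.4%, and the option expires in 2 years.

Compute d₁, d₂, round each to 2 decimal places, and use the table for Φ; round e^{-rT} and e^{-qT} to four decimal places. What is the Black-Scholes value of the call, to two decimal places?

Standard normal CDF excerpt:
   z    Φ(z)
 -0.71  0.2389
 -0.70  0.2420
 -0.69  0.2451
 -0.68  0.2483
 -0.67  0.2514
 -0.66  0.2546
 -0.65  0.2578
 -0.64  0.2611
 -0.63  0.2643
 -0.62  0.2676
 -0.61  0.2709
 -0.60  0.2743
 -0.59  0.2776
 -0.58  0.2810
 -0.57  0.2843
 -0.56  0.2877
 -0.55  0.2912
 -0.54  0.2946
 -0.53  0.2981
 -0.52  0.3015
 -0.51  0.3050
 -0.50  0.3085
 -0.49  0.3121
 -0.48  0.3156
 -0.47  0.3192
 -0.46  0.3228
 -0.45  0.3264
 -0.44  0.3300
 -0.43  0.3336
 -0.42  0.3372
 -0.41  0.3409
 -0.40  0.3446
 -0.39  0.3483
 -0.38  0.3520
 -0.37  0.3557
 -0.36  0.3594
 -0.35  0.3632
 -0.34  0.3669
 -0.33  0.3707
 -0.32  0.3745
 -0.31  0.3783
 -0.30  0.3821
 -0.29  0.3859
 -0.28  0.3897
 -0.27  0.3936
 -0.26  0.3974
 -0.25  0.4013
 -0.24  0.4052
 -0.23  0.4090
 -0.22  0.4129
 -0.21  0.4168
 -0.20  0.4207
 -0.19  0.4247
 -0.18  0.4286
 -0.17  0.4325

σ√T = 0.34 × 1.4142 = 0.4808
d₁ = [ln(160/200) + (0.037 − 0.034 + ½·0.34²)·2] / (σ√T) = (-0.2231 + 0.1216) / 0.4808 = -0.2112 ≈ -0.21
d₂ = -0.2112 − 0.4808 = -0.6920 ≈ -0.69
e^(−qT) = e^(−0.034·2) = 0.9343;  e^(−rT) = e^(−0.037·2) = 0.9287
N(d₁) = N(-0.21) = 0.4168;  N(d₂) = N(-0.69) = 0.2451
C = 160·0.9343·0.4168 − 200·0.9287·0.2451 = 62.3066 − 45.5249 = 16.7817

€16.78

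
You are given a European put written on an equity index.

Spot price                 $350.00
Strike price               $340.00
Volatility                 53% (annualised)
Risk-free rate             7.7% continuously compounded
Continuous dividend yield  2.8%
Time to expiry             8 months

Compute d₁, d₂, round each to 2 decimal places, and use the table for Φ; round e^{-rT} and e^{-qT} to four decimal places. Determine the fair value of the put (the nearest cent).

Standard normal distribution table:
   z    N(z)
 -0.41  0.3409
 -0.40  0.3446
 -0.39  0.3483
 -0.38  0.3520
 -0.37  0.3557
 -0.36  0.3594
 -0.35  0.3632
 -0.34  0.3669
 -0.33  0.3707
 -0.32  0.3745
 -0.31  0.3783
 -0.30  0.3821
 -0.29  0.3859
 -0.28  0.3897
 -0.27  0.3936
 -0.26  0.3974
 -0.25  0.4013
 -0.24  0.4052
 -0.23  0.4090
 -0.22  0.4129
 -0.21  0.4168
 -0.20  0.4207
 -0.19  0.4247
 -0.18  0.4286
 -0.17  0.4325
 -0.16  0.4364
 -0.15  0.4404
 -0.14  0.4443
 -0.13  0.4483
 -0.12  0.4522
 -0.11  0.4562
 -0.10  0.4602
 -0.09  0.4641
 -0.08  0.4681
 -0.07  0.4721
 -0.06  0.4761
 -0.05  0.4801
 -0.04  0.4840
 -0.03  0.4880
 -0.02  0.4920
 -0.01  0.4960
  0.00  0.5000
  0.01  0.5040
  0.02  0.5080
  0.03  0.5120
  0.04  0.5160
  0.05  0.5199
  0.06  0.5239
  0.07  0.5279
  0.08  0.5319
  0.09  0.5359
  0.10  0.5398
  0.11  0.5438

$47.05

σ√T = 0.53 × 0.8165 = 0.4327
d₁ = [ln(350/340) + (0.077 − 0.028 + ½·0.53²)·0.6667] / (σ√T) = (0.0290 + 0.1263) / 0.4327 = 0.3588 → 0.36
d₂ = 0.3588 − 0.4327 = -0.0739 → -0.07
exp(−qT) = exp(−0.028·0.6667) = 0.9815;  exp(−rT) = exp(−0.077·0.6667) = 0.9500
N(−d₂) = N(0.07) = 0.5279;  N(−d₁) = N(-0.36) = 0.3594
P = 340·0.9500·0.5279 − 350·0.9815·0.3594 = 170.5117 − 123.4629 = 47.0488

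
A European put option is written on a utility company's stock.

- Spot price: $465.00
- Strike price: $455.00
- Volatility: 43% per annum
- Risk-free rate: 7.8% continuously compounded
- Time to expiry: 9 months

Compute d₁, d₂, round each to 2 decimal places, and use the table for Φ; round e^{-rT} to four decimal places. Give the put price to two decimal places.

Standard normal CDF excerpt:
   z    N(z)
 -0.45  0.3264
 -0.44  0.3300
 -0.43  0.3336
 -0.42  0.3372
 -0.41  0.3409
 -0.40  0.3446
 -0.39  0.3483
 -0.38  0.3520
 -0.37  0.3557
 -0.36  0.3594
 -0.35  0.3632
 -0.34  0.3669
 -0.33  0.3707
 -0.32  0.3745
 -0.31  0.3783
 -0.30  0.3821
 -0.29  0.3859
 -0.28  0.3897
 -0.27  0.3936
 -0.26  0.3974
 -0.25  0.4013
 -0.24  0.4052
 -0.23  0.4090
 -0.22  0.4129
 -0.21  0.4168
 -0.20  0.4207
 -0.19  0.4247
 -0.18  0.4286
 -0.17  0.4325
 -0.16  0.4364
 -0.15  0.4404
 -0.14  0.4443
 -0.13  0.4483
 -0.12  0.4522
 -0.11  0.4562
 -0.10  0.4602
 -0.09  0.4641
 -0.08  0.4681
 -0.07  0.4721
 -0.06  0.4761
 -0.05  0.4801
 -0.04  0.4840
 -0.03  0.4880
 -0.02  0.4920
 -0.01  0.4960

σ√T = 0.43·√0.75 = 0.3724
ln(S/K) + (r + σ²/2)T = ln(465/455) + (0.078 + 0.43²/2)·0.75 = 0.0217 + 0.1278 = 0.1496
d₁ = 0.1496 / 0.3724 = 0.4017 which rounds to 0.40
d₂ = d₁ − σ√T = 0.4017 − 0.3724 = 0.0293 which rounds to 0.03
e^(−rT) = e^(−0.078·0.75) = 0.9432
N(−d₂) = N(-0.03) = 0.4880;  N(−d₁) = N(-0.40) = 0.3446
P = 455·0.9432·0.4880 − 465·0.3446 = 209.4281 − 160.2390 = 49.1891

$49.19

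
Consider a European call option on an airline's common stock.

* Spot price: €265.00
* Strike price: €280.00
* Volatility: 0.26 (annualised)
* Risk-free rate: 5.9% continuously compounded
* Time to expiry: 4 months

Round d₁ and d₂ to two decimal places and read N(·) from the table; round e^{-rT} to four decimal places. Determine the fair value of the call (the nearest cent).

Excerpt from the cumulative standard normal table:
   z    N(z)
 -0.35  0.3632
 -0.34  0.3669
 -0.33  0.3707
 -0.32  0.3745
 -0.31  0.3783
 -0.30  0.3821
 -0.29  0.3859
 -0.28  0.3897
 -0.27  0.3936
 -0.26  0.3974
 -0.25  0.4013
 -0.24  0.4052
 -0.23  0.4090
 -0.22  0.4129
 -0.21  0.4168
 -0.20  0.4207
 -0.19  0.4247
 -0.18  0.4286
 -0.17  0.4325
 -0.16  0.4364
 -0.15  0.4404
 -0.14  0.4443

€11.79

σ√T = 0.26·√0.3333 = 0.1501
d₁ = [ln(265/280) + (0.059 + 0.26²/2)·0.3333] / 0.1501 = [-0.0551 + 0.0309] / 0.1501 = -0.1607 → -0.16
d₂ = d₁ − σ√T = -0.1607 − 0.1501 = -0.3108 → -0.31
e^(−rT) = e^(−0.059·0.3333) = 0.9805
N(d₁) = N(-0.16) = 0.4364;  N(d₂) = N(-0.31) = 0.3783
C = 265·0.4364 − 280·0.9805·0.3783 = 115.6460 − 103.8585 = 11.7875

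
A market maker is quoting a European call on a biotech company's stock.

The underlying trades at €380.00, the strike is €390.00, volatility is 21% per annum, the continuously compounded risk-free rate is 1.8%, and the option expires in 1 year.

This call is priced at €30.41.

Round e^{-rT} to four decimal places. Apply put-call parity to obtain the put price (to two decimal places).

€33.47

e^(−rT) = e^(−0.018·1) = 0.9822
Put-call parity: C − P = S − K·e^(−rT) = 380 − 390·0.9822 = 380 − 383.0580 = -3.0580
P = C − (C − P) = 30.41 − (-3.0580) = 33.4680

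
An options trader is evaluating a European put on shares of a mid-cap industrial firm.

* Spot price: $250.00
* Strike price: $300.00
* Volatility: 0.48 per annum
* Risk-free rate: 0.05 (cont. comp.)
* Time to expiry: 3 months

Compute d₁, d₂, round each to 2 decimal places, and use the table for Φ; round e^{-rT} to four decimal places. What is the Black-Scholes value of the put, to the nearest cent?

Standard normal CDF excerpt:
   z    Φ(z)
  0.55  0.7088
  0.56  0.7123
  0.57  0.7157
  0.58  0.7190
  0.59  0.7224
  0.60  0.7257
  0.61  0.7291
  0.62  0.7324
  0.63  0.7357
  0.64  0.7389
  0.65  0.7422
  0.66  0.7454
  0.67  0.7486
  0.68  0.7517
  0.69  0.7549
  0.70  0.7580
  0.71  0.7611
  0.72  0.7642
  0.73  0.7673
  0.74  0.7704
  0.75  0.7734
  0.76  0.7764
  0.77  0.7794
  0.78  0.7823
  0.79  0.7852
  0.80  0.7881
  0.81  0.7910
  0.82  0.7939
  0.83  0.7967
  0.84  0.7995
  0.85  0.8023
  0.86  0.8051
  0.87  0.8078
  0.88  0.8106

$55.45

T = 0.25;  σ√T = 0.2400
d₁ = [ln(250/300) + (0.05 + 0.48²/2)·0.25] / 0.2400 = [-0.1823 + 0.0413] / 0.2400 = -0.5876 ≈ -0.59
d₂ = d₁ − σ√T = -0.5876 − 0.2400 = -0.8276 ≈ -0.83
e^(−rT) = e^(−0.05·0.25) = 0.9876
N(−d₂) = N(0.83) = 0.7967;  N(−d₁) = N(0.59) = 0.7224
P = 300·0.9876·0.7967 − 250·0.7224 = 236.0463 − 180.6000 = 55.4463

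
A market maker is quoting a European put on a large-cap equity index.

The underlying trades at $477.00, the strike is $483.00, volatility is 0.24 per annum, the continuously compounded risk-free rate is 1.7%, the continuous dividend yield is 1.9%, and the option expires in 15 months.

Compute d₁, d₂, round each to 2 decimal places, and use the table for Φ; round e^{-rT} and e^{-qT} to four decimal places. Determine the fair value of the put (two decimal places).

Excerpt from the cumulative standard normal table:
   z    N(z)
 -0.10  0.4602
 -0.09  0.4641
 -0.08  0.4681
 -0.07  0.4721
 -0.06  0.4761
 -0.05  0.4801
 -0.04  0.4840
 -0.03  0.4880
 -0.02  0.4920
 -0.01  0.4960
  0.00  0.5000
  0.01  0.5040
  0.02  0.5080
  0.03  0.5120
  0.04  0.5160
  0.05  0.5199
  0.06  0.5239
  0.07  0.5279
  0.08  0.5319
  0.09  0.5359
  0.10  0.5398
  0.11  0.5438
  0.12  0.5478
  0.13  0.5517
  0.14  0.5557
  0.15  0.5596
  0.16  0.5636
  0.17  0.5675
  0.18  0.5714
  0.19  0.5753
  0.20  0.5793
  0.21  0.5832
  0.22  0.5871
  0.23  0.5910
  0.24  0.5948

T = 1.25;  σ√T = 0.2683
d₁ = [ln(477/483) + (0.017 − 0.019 + ½·0.24²)·1.25] / (σ√T) = (-0.0125 + 0.0335) / 0.2683 = 0.0783 ⇒ 0.08
d₂ = 0.0783 − 0.2683 = -0.1901 ⇒ -0.19
e^(−qT) = e^(−0.019·1.25) = 0.9765;  e^(−rT) = e^(−0.017·1.25) = 0.9790
N(−d₂) = N(0.19) = 0.5753;  N(−d₁) = N(-0.08) = 0.4681
P = 483·0.9790·0.5753 − 477·0.9765·0.4681 = 272.0346 − 218.0365 = 53.9981

$54.00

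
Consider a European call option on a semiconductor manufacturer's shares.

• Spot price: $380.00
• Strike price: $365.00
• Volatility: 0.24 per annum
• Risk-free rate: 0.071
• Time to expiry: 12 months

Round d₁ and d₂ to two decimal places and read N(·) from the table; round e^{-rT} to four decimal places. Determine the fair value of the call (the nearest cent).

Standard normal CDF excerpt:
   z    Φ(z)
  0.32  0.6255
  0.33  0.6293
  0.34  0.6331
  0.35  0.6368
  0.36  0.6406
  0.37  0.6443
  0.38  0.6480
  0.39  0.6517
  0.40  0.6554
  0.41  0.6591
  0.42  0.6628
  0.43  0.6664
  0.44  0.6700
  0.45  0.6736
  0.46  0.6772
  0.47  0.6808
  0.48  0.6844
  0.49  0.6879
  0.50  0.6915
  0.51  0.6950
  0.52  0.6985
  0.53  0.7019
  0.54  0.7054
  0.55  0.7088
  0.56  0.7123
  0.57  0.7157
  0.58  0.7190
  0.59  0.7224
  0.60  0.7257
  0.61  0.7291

$57.97

σ√T = 0.24 × 1.0000 = 0.2400
d₁ = [ln(380/365) + (0.071 + 0.24²/2)·1] / 0.2400 = [0.0403 + 0.0998] / 0.2400 = 0.5836 which rounds to 0.58
d₂ = d₁ − σ√T = 0.5836 − 0.2400 = 0.3436 which rounds to 0.34
exp(−rT) = exp(−0.071·1) = 0.9315
N(d₁) = N(0.58) = 0.7190;  N(d₂) = N(0.34) = 0.6331
C = 380·0.7190 − 365·0.9315·0.6331 = 273.2200 − 215.2524 = 57.9676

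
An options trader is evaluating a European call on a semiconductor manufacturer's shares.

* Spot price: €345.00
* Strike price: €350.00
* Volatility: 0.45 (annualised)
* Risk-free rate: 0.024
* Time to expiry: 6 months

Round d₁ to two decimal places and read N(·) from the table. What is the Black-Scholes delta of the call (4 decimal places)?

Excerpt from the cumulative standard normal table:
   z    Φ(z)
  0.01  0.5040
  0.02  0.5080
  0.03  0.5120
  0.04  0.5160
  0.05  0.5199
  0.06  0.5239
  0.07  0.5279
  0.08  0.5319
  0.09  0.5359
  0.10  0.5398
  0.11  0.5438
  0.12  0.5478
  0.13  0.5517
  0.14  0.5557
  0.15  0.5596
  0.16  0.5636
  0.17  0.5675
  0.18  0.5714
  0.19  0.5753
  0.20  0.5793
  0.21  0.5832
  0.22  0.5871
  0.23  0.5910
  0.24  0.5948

0.5596

T = 0.5;  σ√T = 0.3182
ln(S/K) + (r + σ²/2)T = ln(345/350) + (0.024 + 0.45²/2)·0.5 = -0.0144 + 0.0626 = 0.0482
d₁ = 0.0482 / 0.3182 = 0.1516 → 0.15
N(d₁) = N(0.15) = 0.5596
Δ_call = N(d₁) = 0.5596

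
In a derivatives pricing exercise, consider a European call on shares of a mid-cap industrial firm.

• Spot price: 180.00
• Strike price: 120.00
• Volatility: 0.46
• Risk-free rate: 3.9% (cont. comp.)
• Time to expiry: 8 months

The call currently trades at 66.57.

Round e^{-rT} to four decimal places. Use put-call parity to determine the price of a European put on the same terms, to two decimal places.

exp(−rT) = exp(−0.039·0.6667) = 0.9743
Put-call parity: C − P = S − K·e^(−rT) = 180 − 120·0.9743 = 180 − 116.9160 = 63.0840
P = C − (C − P) = 66.57 − (63.0840) = 3.4860

3.49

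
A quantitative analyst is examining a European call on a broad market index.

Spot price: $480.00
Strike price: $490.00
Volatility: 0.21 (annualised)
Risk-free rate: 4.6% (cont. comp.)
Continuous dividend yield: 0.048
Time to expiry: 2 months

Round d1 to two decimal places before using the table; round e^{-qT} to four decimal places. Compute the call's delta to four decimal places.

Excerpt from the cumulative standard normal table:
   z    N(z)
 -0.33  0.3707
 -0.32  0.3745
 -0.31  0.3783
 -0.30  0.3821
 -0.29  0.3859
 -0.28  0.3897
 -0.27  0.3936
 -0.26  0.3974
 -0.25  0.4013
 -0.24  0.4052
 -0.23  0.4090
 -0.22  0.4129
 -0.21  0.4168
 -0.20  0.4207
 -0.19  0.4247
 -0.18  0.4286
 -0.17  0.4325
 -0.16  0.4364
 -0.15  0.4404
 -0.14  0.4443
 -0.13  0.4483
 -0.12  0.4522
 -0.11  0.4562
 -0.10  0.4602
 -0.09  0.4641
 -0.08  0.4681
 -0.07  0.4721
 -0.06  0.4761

0.4173

σ√T = 0.21·√0.1667 = 0.0857
ln(S/K) + (r − q + σ²/2)T = ln(480/490) + (0.046 − 0.048 + 0.21²/2)·0.1667 = -0.0206 + 0.0033 = -0.0173
d₁ = -0.0173 / 0.0857 = -0.2015 which rounds to -0.20
N(d₁) = N(-0.20) = 0.4207
Δ_call = exp(−qT)·N(d₁) = 0.9920·0.4207 = 0.4173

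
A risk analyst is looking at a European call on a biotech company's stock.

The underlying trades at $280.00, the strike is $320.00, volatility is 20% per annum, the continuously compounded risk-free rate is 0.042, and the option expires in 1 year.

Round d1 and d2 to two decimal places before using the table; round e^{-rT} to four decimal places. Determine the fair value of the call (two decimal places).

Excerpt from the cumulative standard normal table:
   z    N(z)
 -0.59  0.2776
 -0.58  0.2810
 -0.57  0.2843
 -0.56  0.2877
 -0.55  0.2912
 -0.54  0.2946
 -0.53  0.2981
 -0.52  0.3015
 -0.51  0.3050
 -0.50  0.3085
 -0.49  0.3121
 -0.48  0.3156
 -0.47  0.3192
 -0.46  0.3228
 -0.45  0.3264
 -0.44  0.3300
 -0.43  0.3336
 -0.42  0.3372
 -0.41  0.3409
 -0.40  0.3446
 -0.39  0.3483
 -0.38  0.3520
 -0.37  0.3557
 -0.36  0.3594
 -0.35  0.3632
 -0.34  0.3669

$12.35

σ√T = 0.2 × 1.0000 = 0.2000
ln(S/K) + (r + σ²/2)T = ln(280/320) + (0.042 + 0.2²/2)·1 = -0.1335 + 0.0620 = -0.0715
d₁ = -0.0715 / 0.2000 = -0.3577 → -0.36
d₂ = d₁ − σ√T = -0.3577 − 0.2000 = -0.5577 → -0.56
exp(−rT) = exp(−0.042·1) = 0.9589
N(d₁) = N(-0.36) = 0.3594;  N(d₂) = N(-0.56) = 0.2877
C = 280·0.3594 − 320·0.9589·0.2877 = 100.6320 − 88.2802 = 12.3518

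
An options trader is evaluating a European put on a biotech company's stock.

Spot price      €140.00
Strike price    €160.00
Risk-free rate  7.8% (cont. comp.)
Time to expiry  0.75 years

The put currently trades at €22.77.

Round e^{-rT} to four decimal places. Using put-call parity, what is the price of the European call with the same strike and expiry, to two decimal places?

exp(−rT) = exp(−0.078·0.75) = 0.9432
Put-call parity: C − P = S − K·e^(−rT) = 140 − 160·0.9432 = 140 − 150.9120 = -10.9120
C = P + (C − P) = 22.77 + (-10.9120) = 11.8580

€11.86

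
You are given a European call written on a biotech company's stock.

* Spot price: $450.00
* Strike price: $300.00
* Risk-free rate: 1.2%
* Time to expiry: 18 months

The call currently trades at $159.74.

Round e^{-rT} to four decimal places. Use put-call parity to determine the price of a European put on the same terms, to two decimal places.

exp(−rT) = exp(−0.012·1.5) = 0.9822
Put-call parity: C − P = S − K·e^(−rT) = 450 − 300·0.9822 = 450 − 294.6600 = 155.3400
P = C − (C − P) = 159.74 − (155.3400) = 4.4000

$4.40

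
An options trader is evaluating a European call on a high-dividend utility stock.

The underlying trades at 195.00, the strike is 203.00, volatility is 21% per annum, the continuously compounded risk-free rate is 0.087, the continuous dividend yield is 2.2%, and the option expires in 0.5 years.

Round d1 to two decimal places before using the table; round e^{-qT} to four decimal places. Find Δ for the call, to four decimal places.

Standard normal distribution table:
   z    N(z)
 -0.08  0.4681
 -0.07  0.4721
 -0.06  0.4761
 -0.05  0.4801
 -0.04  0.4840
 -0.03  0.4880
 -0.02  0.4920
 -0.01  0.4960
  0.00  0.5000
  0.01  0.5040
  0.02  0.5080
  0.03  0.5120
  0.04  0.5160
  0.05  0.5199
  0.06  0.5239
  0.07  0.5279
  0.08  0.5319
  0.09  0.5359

0.5025

σ√T = 0.21 × 0.7071 = 0.1485
d₁ = [ln(195/203) + (0.087 − 0.022 + 0.21²/2)·0.5] / 0.1485 = [-0.0402 + 0.0435] / 0.1485 = 0.0223 which rounds to 0.02
N(d₁) = N(0.02) = 0.5080
Δ_call = exp(−qT)·N(d₁) = 0.9891·0.5080 = 0.5025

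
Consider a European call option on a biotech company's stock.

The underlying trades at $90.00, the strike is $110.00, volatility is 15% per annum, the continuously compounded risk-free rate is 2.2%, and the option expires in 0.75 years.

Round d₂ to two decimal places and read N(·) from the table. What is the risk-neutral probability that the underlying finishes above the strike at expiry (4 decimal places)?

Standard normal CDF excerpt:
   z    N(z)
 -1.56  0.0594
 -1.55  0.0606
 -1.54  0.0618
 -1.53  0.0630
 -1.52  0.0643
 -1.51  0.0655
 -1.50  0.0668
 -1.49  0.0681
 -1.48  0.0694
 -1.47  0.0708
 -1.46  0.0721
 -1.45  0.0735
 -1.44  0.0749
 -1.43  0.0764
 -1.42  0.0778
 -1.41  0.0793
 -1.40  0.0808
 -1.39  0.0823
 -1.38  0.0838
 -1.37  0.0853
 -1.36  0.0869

σ√T = 0.15·√0.75 = 0.1299
d₁ = [ln(90/110) + (0.022 + 0.15²/2)·0.75] / 0.1299 = [-0.2007 + 0.0249] / 0.1299 = -1.3528 ⇒ -1.35
d₂ = d₁ − σ√T = -1.3528 − 0.1299 = -1.4827 ⇒ -1.48
Risk-neutral Pr[S_T > K] = N(d₂) = N(-1.48) = 0.0694

0.0694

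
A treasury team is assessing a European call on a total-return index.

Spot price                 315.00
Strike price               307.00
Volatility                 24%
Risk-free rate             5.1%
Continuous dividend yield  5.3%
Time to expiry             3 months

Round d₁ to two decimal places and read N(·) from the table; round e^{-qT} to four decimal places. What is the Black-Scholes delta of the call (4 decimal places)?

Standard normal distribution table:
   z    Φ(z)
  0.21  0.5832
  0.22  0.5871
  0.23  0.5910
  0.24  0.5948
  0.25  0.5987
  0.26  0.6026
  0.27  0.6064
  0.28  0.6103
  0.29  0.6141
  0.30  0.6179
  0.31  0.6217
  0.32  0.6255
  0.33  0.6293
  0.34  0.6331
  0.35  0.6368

T = 0.25;  σ√T = 0.1200
d₁ = [ln(315/307) + (0.051 − 0.053 + 0.24²/2)·0.25] / 0.1200 = [0.0257 + 0.0067] / 0.1200 = 0.2702 ⇒ 0.27
N(d₁) = N(0.27) = 0.6064
Δ_call = exp(−qT)·N(d₁) = 0.9868·0.6064 = 0.5984

0.5984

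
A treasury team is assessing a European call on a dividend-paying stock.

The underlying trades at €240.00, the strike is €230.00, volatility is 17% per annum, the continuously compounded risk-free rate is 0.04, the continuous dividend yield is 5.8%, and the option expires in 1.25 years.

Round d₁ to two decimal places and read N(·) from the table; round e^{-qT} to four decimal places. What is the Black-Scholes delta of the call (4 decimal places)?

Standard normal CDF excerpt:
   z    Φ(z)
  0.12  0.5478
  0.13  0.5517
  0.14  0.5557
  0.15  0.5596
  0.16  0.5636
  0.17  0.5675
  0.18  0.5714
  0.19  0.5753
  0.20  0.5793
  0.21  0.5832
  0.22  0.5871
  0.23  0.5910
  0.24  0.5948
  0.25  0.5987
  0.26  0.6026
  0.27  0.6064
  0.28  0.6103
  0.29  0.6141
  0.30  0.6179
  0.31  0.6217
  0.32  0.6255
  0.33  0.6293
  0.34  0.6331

σ√T = 0.17 × 1.1180 = 0.1901
d₁ = [ln(240/230) + (0.04 − 0.058 + ½·0.17²)·1.25] / (σ√T) = (0.0426 − 0.0044) / 0.1901 = 0.2006 which rounds to 0.20
N(d₁) = N(0.20) = 0.5793
Δ_call = exp(−qT)·N(d₁) = 0.9301·0.5793 = 0.5388

0.5388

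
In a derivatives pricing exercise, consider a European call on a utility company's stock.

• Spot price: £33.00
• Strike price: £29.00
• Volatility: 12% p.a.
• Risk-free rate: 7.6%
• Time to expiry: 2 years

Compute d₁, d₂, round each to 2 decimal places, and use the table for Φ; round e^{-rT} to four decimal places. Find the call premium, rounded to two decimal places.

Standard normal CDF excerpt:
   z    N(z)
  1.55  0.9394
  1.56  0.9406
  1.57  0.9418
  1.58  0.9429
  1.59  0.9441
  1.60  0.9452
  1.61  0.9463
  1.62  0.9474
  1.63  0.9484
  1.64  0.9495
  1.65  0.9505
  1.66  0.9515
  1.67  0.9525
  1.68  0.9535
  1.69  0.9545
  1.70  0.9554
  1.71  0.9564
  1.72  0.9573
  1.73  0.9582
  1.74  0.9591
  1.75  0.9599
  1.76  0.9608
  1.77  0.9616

£8.19

σ√T = 0.12·√2 = 0.1697
d₁ = [ln(33/29) + (0.076 + 0.12²/2)·2] / 0.1697 = [0.1292 + 0.1664] / 0.1697 = 1.7419 ≈ 1.74
d₂ = d₁ − σ√T = 1.7419 − 0.1697 = 1.5722 ≈ 1.57
e^(−rT) = e^(−0.076·2) = 0.8590
N(d₁) = N(1.74) = 0.9591;  N(d₂) = N(1.57) = 0.9418
C = 33·0.9591 − 29·0.8590·0.9418 = 31.6503 − 23.4612 = 8.1891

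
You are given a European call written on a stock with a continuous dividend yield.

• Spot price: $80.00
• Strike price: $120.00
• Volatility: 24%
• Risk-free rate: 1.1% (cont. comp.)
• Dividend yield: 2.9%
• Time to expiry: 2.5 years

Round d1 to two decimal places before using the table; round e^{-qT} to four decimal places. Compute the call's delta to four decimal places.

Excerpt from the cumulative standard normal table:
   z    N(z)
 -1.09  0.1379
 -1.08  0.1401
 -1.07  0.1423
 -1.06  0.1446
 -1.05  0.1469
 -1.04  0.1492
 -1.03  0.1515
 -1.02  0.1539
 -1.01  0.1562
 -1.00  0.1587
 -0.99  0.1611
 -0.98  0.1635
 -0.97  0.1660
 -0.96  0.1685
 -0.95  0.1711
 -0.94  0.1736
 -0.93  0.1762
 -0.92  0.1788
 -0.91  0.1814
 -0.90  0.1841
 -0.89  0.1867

σ√T = 0.24·√2.5 = 0.3795
d₁ = [ln(80/120) + (0.011 − 0.029 + ½·0.24²)·2.5] / (σ√T) = (-0.4055 + 0.0270) / 0.3795 = -0.9973 ≈ -1.00
N(d₁) = N(-1.00) = 0.1587
Δ_call = e^(−qT)·N(d₁) = 0.9301·0.1587 = 0.1476

0.1476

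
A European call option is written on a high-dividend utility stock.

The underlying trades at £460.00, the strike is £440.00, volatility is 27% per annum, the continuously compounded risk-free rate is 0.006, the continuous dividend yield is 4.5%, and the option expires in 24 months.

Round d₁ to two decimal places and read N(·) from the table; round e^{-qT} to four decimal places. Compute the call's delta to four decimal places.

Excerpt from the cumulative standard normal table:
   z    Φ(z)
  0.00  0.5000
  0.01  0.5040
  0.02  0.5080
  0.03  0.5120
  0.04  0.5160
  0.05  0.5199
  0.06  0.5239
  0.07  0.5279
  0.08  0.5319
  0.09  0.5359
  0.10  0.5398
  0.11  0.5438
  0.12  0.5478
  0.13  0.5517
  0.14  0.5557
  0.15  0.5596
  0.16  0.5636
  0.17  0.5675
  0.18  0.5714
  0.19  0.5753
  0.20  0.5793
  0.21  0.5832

σ√T = 0.27 × 1.4142 = 0.3818
d₁ = [ln(460/440) + (0.006 − 0.045 + ½·0.27²)·2] / (σ√T) = (0.0445 − 0.0051) / 0.3818 = 0.1031 which rounds to 0.10
N(d₁) = N(0.10) = 0.5398
Δ_call = e^(−qT)·N(d₁) = 0.9139·0.5398 = 0.4933

0.4933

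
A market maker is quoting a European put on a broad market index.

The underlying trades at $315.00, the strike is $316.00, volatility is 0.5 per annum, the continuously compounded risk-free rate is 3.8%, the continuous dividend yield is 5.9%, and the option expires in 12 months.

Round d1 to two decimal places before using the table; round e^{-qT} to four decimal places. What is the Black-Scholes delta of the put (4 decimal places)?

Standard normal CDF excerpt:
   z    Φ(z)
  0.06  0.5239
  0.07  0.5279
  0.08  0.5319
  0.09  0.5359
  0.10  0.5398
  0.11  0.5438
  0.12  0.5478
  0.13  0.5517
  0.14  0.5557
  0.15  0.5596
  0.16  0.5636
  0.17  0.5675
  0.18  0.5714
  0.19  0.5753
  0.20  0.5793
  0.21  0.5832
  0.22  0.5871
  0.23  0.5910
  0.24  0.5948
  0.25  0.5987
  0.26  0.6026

T = 1;  σ√T = 0.5000
d₁ = [ln(315/316) + (0.038 − 0.059 + 0.5²/2)·1] / 0.5000 = [-0.0032 + 0.1040] / 0.5000 = 0.2017 ≈ 0.20
N(d₁) = N(0.20) = 0.5793
Δ_put = e^(−qT)·(N(d₁) − 1) = 0.9427·(0.5793 − 1) = -0.3966

-0.3966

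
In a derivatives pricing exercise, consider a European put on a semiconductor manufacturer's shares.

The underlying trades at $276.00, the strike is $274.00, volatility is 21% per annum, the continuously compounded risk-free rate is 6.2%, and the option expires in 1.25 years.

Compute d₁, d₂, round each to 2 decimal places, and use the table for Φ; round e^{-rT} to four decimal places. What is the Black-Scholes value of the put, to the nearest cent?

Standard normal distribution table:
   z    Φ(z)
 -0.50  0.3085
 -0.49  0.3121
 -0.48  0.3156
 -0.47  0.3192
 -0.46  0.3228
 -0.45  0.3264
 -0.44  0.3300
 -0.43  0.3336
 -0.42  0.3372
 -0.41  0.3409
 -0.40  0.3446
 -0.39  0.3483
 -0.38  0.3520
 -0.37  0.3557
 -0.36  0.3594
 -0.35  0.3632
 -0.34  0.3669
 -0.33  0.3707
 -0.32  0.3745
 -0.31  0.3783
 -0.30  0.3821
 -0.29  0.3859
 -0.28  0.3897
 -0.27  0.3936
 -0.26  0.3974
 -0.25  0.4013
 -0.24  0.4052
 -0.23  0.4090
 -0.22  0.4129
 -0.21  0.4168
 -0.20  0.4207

$15.64

σ√T = 0.21·√1.25 = 0.2348
d₁ = [ln(276/274) + (0.062 + ½·0.21²)·1.25] / (σ√T) = (0.0073 + 0.1051) / 0.2348 = 0.4785 ≈ 0.48
d₂ = 0.4785 − 0.2348 = 0.2437 ≈ 0.24
exp(−rT) = exp(−0.062·1.25) = 0.9254
N(−d₂) = N(-0.24) = 0.4052;  N(−d₁) = N(-0.48) = 0.3156
P = 274·0.9254·0.4052 − 276·0.3156 = 102.7423 − 87.1056 = 15.6367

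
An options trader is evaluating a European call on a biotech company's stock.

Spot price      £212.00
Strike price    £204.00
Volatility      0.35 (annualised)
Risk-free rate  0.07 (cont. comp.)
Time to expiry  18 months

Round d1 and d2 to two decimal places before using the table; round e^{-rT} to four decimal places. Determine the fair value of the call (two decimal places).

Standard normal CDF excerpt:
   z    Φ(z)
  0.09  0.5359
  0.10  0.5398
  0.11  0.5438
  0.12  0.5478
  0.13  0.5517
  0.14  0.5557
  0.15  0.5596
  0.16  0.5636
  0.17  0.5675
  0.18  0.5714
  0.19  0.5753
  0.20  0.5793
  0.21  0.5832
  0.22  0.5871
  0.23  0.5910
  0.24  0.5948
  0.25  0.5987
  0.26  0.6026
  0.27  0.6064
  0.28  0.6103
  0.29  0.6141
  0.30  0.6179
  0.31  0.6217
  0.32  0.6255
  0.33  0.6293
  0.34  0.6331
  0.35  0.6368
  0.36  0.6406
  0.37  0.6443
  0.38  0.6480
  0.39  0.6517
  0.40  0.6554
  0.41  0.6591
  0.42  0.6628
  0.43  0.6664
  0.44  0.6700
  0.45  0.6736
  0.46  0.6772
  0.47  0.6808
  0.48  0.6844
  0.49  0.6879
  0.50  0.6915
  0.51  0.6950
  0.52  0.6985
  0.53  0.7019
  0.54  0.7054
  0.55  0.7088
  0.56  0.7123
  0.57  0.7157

σ√T = 0.35 × 1.2247 = 0.4287
d₁ = [ln(212/204) + (0.07 + ½·0.35²)·1.5] / (σ√T) = (0.0385 + 0.1969) / 0.4287 = 0.5490 → 0.55
d₂ = 0.5490 − 0.4287 = 0.1204 → 0.12
exp(−rT) = exp(−0.07·1.5) = 0.9003
N(d₁) = N(0.55) = 0.7088;  N(d₂) = N(0.12) = 0.5478
C = 212·0.7088 − 204·0.9003·0.5478 = 150.2656 − 100.6096 = 49.6560

£49.66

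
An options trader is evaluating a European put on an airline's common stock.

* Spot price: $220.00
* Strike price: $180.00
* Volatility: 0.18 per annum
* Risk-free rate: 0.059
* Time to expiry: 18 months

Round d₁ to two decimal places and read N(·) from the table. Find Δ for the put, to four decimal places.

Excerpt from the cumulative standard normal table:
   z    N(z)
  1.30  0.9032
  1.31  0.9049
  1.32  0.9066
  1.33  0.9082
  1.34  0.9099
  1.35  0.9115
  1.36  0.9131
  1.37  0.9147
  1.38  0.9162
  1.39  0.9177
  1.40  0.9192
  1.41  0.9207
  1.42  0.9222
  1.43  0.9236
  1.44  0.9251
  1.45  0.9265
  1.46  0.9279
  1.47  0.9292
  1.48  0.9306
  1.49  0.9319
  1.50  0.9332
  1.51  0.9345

-0.0778

T = 1.5;  σ√T = 0.2205
d₁ = [ln(220/180) + (0.059 + 0.18²/2)·1.5] / 0.2205 = [0.2007 + 0.1128] / 0.2205 = 1.4219 ⇒ 1.42
N(d₁) = N(1.42) = 0.9222
Δ_put = N(d₁) − 1 = 0.9222 − 1 = -0.0778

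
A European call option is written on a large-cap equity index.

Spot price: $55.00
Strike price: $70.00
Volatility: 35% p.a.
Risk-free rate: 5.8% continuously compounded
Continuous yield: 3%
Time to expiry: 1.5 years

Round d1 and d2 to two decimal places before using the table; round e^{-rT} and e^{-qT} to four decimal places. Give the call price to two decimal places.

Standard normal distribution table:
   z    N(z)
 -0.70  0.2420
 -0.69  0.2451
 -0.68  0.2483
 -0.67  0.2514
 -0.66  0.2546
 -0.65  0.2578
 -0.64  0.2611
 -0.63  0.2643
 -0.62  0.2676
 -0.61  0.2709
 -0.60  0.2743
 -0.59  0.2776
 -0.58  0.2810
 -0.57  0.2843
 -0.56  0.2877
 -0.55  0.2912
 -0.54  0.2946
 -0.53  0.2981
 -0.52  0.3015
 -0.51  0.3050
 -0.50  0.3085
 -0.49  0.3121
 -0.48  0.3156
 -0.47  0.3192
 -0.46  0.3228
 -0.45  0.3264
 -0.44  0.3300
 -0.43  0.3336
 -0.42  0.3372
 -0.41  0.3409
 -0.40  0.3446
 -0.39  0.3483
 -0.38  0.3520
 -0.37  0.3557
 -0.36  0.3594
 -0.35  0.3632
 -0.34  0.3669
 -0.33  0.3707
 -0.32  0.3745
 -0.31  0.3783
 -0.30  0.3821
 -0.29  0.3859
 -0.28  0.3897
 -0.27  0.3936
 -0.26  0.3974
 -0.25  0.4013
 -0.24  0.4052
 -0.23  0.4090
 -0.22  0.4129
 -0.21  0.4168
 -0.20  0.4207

T = 1.5;  σ√T = 0.4287
d₁ = [ln(55/70) + (0.058 − 0.03 + ½·0.35²)·1.5] / (σ√T) = (-0.2412 + 0.1339) / 0.4287 = -0.2503 ≈ -0.25
d₂ = -0.2503 − 0.4287 = -0.6789 ≈ -0.68
exp(−qT) = exp(−0.03·1.5) = 0.9560;  exp(−rT) = exp(−0.058·1.5) = 0.9167
N(d₁) = N(-0.25) = 0.4013;  N(d₂) = N(-0.68) = 0.2483
C = 55·0.9560·0.4013 − 70·0.9167·0.2483 = 21.1004 − 15.9332 = 5.1672

$5.17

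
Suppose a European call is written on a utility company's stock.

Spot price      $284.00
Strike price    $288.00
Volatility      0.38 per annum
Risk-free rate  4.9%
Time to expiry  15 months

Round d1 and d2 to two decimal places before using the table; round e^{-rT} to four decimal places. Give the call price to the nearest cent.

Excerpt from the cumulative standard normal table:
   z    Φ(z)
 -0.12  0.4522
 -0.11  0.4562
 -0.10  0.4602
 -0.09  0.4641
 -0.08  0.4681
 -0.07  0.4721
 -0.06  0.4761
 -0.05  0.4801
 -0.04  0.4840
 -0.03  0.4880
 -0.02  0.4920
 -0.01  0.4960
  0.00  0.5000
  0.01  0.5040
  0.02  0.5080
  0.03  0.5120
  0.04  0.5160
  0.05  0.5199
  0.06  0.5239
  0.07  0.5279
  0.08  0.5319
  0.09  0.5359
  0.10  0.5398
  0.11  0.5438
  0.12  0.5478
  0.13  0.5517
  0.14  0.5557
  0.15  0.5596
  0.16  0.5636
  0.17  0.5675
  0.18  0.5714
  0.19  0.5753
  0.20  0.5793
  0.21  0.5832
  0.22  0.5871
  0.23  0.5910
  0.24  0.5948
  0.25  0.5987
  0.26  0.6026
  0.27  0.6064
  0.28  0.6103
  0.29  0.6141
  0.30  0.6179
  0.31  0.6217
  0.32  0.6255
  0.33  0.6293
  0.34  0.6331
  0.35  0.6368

σ√T = 0.38 × 1.1180 = 0.4249
d₁ = [ln(284/288) + (0.049 + ½·0.38²)·1.25] / (σ√T) = (-0.0140 + 0.1515) / 0.4249 = 0.3237 → 0.32
d₂ = 0.3237 − 0.4249 = -0.1012 → -0.10
e^(−rT) = e^(−0.049·1.25) = 0.9406
C = 284·N(0.32) − 288·0.9406·N(-0.10) = 284·0.6255 − 288·0.9406·0.4602 = 177.6420 − 124.6649 = 52.9771

$52.98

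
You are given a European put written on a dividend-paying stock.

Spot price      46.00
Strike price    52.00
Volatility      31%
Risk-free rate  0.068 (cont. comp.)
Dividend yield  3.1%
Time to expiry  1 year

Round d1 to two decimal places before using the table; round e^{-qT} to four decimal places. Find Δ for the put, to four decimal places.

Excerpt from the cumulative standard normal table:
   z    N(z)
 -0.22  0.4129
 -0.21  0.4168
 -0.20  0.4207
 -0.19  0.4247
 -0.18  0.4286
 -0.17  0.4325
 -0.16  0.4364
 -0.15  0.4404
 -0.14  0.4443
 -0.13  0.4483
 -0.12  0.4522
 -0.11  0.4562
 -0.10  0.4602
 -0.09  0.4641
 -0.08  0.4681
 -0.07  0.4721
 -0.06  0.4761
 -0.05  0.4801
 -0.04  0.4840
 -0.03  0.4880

-0.5311

σ√T = 0.31 × 1.0000 = 0.3100
d₁ = [ln(46/52) + (0.068 − 0.031 + 0.31²/2)·1] / 0.3100 = [-0.1226 + 0.0851] / 0.3100 = -0.1211 → -0.12
N(d₁) = N(-0.12) = 0.4522
Δ_put = exp(−qT)·(N(d₁) − 1) = 0.9695·(0.4522 − 1) = -0.5311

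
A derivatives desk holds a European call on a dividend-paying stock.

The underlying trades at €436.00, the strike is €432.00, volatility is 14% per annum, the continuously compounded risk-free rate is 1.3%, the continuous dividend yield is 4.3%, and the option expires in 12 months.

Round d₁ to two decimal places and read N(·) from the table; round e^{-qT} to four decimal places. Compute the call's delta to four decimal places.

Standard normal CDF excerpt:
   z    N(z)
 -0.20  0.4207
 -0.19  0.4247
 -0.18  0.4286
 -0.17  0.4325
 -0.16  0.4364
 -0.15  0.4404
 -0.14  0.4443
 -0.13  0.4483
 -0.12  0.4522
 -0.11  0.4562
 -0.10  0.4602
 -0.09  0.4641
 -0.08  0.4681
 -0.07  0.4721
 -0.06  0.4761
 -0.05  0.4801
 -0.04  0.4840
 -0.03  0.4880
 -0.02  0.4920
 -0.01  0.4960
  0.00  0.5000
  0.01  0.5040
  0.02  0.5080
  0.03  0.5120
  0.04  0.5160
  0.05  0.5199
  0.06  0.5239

T = 1;  σ√T = 0.1400
d₁ = [ln(436/432) + (0.013 − 0.043 + ½·0.14²)·1] / (σ√T) = (0.0092 − 0.0202) / 0.1400 = -0.0785 ≈ -0.08
N(d₁) = N(-0.08) = 0.4681
Δ_call = e^(−qT)·N(d₁) = 0.9579·0.4681 = 0.4484

0.4484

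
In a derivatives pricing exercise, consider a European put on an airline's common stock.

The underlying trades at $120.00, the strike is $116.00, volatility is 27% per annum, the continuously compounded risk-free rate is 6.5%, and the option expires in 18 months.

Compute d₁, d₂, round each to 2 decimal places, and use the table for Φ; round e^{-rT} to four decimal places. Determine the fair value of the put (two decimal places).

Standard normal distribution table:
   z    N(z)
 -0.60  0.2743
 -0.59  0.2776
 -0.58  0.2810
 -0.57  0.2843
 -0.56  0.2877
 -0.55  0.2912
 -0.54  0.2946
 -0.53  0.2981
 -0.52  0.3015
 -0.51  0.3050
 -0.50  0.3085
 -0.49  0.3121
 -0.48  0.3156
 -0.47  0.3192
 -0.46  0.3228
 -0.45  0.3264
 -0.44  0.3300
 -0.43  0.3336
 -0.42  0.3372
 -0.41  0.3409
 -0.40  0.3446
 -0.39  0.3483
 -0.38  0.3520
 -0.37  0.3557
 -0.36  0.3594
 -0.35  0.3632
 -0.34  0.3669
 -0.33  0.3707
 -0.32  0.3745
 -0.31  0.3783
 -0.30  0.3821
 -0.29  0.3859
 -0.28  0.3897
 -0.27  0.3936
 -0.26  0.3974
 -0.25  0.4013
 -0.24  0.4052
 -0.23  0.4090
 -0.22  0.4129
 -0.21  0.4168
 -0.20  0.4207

σ√T = 0.27 × 1.2247 = 0.3307
ln(S/K) + (r + σ²/2)T = ln(120/116) + (0.065 + 0.27²/2)·1.5 = 0.0339 + 0.1522 = 0.1861
d₁ = 0.1861 / 0.3307 = 0.5627 ⇒ 0.56
d₂ = d₁ − σ√T = 0.5627 − 0.3307 = 0.2320 ⇒ 0.23
e^(−rT) = e^(−0.065·1.5) = 0.9071
P = 116·0.9071·N(-0.23) − 120·N(-0.56) = 116·0.9071·0.4090 − 120·0.2877 = 43.0365 − 34.5240 = 8.5125

$8.51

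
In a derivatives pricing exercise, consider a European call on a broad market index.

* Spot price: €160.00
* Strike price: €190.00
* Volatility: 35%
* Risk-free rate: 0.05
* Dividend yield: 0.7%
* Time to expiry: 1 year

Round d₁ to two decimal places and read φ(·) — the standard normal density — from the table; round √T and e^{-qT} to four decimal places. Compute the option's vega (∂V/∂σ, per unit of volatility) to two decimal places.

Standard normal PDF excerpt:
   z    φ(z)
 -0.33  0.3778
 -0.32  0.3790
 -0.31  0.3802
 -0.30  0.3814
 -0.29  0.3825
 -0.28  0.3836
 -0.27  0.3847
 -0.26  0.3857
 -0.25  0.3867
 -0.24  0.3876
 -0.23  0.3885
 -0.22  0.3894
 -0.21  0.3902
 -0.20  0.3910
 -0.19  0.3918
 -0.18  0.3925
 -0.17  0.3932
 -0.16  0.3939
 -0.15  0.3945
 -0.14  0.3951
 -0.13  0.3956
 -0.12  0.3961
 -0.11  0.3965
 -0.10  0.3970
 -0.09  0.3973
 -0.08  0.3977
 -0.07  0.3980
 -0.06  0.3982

62.25

σ√T = 0.35·√1 = 0.3500
ln(S/K) + (r − q + σ²/2)T = ln(160/190) + (0.05 − 0.007 + 0.35²/2)·1 = -0.1719 + 0.1042 = -0.0676
d₁ = -0.0676 / 0.3500 = -0.1931 → -0.19
√T = √1 = 1.0000
φ(d₁) = φ(-0.19) = 0.3918
e^(−qT) = e^(−0.007·1) = 0.9930
vega = S·e^(−qT)·φ(d₁)·√T = 160·0.9930·0.3918·1.0000 = 62.2492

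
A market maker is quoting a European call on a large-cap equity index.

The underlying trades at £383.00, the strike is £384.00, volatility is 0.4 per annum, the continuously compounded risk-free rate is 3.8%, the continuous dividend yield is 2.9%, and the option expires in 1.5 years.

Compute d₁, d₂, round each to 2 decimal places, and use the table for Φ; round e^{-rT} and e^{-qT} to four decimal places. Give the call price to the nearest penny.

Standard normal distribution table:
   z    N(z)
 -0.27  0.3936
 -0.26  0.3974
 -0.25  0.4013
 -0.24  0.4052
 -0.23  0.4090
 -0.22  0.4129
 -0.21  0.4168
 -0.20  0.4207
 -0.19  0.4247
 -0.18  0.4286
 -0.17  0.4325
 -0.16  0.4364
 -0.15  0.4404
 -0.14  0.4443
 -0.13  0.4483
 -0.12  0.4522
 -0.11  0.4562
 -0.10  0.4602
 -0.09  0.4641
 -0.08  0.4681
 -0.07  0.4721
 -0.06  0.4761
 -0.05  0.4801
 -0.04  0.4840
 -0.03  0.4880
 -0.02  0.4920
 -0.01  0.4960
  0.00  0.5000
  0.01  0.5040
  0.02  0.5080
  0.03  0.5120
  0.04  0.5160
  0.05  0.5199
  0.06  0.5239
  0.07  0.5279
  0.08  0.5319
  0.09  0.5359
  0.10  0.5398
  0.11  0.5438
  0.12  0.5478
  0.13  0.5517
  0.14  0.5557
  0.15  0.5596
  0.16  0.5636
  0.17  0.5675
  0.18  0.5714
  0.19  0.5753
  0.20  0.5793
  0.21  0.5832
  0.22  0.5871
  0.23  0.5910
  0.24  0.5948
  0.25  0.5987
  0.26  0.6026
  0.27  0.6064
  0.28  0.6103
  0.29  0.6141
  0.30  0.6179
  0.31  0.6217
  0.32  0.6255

£72.59

σ√T = 0.4 × 1.2247 = 0.4899
ln(S/K) + (r − q + σ²/2)T = ln(383/384) + (0.038 − 0.029 + 0.4²/2)·1.5 = -0.0026 + 0.1335 = 0.1309
d₁ = 0.1309 / 0.4899 = 0.2672 ≈ 0.27
d₂ = d₁ − σ√T = 0.2672 − 0.4899 = -0.2227 ≈ -0.22
exp(−qT) = exp(−0.029·1.5) = 0.9574;  exp(−rT) = exp(−0.038·1.5) = 0.9446
C = 383·0.9574·N(0.27) − 384·0.9446·N(-0.22) = 383·0.9574·0.6064 − 384·0.9446·0.4129 = 222.3573 − 149.7697 = 72.5876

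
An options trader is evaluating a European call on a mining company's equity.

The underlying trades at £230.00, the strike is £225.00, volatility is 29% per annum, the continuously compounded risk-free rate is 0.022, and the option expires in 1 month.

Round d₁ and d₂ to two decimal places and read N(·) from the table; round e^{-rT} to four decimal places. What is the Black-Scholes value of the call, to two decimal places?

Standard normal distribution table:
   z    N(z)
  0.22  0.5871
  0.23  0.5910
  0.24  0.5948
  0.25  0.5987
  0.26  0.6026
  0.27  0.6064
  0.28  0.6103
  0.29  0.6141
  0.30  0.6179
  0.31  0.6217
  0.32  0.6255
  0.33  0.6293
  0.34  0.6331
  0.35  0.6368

£11.15

T = 0.08333;  σ√T = 0.0837
d₁ = [ln(230/225) + (0.022 + 0.29²/2)·0.08333] / 0.0837 = [0.0220 + 0.0053] / 0.0837 = 0.3263 → 0.33
d₂ = d₁ − σ√T = 0.3263 − 0.0837 = 0.2426 → 0.24
exp(−rT) = exp(−0.022·0.08333) = 0.9982
C = 230·N(0.33) − 225·0.9982·N(0.24) = 230·0.6293 − 225·0.9982·0.5948 = 144.7390 − 133.5891 = 11.1499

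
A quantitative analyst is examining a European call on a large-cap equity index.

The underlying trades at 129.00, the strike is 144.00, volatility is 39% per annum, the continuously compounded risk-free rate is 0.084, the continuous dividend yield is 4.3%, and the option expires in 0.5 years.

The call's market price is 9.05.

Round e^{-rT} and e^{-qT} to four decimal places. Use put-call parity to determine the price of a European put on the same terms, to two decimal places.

e^(−qT) = e^(−0.043·0.5) = 0.9787;  e^(−rT) = e^(−0.084·0.5) = 0.9589
Put-call parity: C − P = S·e^(−qT) − K·e^(−rT) = 129·0.9787 − 144·0.9589 = 126.2523 − 138.0816 = -11.8293
P = C − (C − P) = 9.05 − (-11.8293) = 20.8793

20.88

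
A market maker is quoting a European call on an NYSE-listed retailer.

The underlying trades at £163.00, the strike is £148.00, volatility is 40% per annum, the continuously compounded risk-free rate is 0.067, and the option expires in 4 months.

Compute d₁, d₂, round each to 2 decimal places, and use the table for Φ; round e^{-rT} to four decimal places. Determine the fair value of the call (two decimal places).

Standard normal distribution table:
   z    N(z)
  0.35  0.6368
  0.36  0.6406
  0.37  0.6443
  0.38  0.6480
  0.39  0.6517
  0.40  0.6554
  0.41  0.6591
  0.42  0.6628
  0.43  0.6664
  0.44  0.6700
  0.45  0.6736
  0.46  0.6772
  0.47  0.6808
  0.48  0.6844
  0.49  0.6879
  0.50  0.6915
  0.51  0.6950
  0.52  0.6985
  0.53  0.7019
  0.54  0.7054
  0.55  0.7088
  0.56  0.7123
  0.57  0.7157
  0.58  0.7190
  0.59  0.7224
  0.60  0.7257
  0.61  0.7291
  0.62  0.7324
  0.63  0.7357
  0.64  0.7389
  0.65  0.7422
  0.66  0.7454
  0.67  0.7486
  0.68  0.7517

£25.06

σ√T = 0.4·√0.3333 = 0.2309
d₁ = [ln(163/148) + (0.067 + 0.4²/2)·0.3333] / 0.2309 = [0.0965 + 0.0490] / 0.2309 = 0.6302 ⇒ 0.63
d₂ = d₁ − σ√T = 0.6302 − 0.2309 = 0.3993 ⇒ 0.40
e^(−rT) = e^(−0.067·0.3333) = 0.9779
N(d₁) = N(0.63) = 0.7357;  N(d₂) = N(0.40) = 0.6554
C = 163·0.7357 − 148·0.9779·0.6554 = 119.9191 − 94.8555 = 25.0636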